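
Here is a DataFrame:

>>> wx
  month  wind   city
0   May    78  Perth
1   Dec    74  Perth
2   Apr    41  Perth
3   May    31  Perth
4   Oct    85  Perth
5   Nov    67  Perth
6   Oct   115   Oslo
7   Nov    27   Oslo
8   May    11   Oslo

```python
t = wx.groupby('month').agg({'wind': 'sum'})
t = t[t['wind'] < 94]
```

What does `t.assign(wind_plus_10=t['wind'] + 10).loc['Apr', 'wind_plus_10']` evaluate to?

51

group by month, sum of wind:
       wind
month      
Apr      41
Dec      74
May     120
Nov      94
Oct     200
filter rows where wind < 94:
       wind
month      
Apr      41
Dec      74
add column wind_plus_10 = t['wind'] + 10:
       wind  wind_plus_10
month                    
Apr      41            51
Dec      74            84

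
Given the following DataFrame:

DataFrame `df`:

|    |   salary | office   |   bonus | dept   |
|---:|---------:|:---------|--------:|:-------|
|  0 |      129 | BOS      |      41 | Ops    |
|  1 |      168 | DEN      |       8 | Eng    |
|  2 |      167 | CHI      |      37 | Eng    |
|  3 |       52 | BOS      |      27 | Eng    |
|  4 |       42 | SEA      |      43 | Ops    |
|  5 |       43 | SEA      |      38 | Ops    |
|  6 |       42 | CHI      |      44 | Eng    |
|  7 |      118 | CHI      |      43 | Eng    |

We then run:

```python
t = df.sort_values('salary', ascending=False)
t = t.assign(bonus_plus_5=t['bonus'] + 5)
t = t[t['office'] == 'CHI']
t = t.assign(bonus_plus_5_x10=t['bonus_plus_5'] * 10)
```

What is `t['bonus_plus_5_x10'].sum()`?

1390

sort by salary descending:
   salary office  bonus dept
1     168    DEN      8  Eng
2     167    CHI     37  Eng
0     129    BOS     41  Ops
7     118    CHI     43  Eng
3      52    BOS     27  Eng
5      43    SEA     38  Ops
4      42    SEA     43  Ops
6      42    CHI     44  Eng
add column bonus_plus_5 = t['bonus'] + 5:
   salary office  bonus dept  bonus_plus_5
1     168    DEN      8  Eng            13
2     167    CHI     37  Eng            42
0     129    BOS     41  Ops            46
7     118    CHI     43  Eng            48
3      52    BOS     27  Eng            32
5      43    SEA     38  Ops            43
4      42    SEA     43  Ops            48
6      42    CHI     44  Eng            49
filter rows where office == 'CHI':
   salary office  bonus dept  bonus_plus_5
2     167    CHI     37  Eng            42
7     118    CHI     43  Eng            48
6      42    CHI     44  Eng            49
add column bonus_plus_5_x10 = t['bonus_plus_5'] * 10:
   salary office  bonus dept  bonus_plus_5  bonus_plus_5_x10
2     167    CHI     37  Eng            42               420
7     118    CHI     43  Eng            48               480
6      42    CHI     44  Eng            49               490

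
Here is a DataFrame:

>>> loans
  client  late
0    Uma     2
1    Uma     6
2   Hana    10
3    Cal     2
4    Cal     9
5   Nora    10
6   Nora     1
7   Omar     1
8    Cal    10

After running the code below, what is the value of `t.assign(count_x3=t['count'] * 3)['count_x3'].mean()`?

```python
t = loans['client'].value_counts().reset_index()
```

5.4

value_counts of client:
client
Cal     3
Uma     2
Nora    2
Hana    1
Omar    1
Name: count, dtype: int64
reset_index():
  client  count
0    Cal      3
1    Uma      2
2   Nora      2
3   Hana      1
4   Omar      1
add column count_x3 = t['count'] * 3:
  client  count  count_x3
0    Cal      3         9
1    Uma      2         6
2   Nora      2         6
3   Hana      1         3
4   Omar      1         3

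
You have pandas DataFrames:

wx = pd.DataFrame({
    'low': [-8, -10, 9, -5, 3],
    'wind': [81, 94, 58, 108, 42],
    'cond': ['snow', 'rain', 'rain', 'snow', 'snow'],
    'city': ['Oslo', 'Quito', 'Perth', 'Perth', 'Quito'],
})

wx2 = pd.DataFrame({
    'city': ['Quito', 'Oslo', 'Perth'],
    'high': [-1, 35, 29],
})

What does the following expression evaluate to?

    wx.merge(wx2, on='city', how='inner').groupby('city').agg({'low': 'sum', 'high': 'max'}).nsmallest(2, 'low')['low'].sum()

merge on 'city' (how='inner') → 5 rows:
   low  wind  cond   city  high
0   -8    81  snow   Oslo    35
1  -10    94  rain  Quito    -1
2    9    58  rain  Perth    29
3   -5   108  snow  Perth    29
4    3    42  snow  Quito    -1
group by city: sum(low), max(high):
       low  high
city            
Oslo    -8    35
Perth    4    29
Quito   -7    -1
take 2 rows with smallest low:
       low  high
city            
Oslo    -8    35
Quito   -7    -1
Reading off the sum of column 'low', we get -15.

-15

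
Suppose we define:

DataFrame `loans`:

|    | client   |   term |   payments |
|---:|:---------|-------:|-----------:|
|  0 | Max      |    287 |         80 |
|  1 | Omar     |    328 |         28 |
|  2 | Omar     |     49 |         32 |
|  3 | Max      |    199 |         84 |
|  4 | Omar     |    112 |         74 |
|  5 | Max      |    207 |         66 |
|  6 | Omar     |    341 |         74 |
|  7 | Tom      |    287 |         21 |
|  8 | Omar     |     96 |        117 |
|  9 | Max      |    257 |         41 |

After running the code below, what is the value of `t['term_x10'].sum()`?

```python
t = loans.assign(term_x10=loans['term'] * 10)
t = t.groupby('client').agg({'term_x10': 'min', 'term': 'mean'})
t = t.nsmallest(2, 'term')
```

2480

add column term_x10 = loans['term'] * 10:
  client  term  payments  term_x10
0    Max   287        80      2870
1   Omar   328        28      3280
2   Omar    49        32       490
3    Max   199        84      1990
4   Omar   112        74      1120
5    Max   207        66      2070
6   Omar   341        74      3410
7    Tom   287        21      2870
8   Omar    96       117       960
9    Max   257        41      2570
group by client: min(term_x10), mean(term):
        term_x10   term
client                 
Max         1990  237.5
Omar         490  185.2
Tom         2870  287.0
take 2 rows with smallest term:
        term_x10   term
client                 
Omar         490  185.2
Max         1990  237.5
Then the sum of column 'term_x10': 2480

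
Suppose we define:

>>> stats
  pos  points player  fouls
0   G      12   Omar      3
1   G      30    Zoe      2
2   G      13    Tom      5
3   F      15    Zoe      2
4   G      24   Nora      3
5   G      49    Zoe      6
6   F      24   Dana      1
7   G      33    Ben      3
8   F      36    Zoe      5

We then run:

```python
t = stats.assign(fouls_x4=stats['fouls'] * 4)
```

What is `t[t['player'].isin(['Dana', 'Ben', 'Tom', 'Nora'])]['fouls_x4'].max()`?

20

add column fouls_x4 = stats['fouls'] * 4:
  pos  points player  fouls  fouls_x4
0   G      12   Omar      3        12
1   G      30    Zoe      2         8
2   G      13    Tom      5        20
3   F      15    Zoe      2         8
4   G      24   Nora      3        12
5   G      49    Zoe      6        24
6   F      24   Dana      1         4
7   G      33    Ben      3        12
8   F      36    Zoe      5        20
filter rows where player in ['Dana', 'Ben', 'Tom', 'Nora']:
  pos  points player  fouls  fouls_x4
2   G      13    Tom      5        20
4   G      24   Nora      3        12
6   F      24   Dana      1         4
7   G      33    Ben      3        12
The max of column 'fouls_x4' is 20.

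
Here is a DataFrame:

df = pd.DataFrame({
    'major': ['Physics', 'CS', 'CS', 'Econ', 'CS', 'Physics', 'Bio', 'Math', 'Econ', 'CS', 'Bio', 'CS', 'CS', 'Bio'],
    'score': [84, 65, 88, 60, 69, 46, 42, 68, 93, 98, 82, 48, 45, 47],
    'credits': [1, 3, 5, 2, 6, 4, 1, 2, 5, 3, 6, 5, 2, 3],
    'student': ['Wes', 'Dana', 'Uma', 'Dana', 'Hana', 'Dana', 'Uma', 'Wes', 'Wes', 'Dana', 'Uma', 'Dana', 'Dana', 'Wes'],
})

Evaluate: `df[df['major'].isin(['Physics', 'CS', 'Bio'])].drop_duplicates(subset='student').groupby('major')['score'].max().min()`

filter rows where major in ['Physics', 'CS', 'Bio']:
      major  score  credits student
0   Physics     84        1     Wes
1        CS     65        3    Dana
2        CS     88        5     Uma
4        CS     69        6    Hana
5   Physics     46        4    Dana
6       Bio     42        1     Uma
9        CS     98        3    Dana
10      Bio     82        6     Uma
11       CS     48        5    Dana
12       CS     45        2    Dana
13      Bio     47        3     Wes
drop duplicate student (keep=first):
     major  score  credits student
0  Physics     84        1     Wes
1       CS     65        3    Dana
2       CS     88        5     Uma
4       CS     69        6    Hana
group by major, max of score:
major
CS         88
Physics    84
Name: score, dtype: int64
Finally, min of the resulting series = 84.

84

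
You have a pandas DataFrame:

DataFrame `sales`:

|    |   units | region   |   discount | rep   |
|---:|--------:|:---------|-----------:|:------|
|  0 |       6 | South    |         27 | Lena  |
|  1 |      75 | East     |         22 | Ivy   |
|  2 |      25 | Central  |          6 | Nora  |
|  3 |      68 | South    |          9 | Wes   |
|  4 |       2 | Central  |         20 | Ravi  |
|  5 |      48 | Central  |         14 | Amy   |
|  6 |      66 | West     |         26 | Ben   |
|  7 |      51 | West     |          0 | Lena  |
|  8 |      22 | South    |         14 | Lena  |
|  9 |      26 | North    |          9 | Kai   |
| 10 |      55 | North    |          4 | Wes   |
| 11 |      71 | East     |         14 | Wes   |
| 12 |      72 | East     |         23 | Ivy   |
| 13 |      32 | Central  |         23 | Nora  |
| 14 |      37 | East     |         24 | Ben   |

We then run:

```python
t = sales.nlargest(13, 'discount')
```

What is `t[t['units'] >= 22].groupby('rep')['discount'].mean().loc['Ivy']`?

22.5

take 13 rows with largest discount:
    units   region  discount   rep
0       6    South        27  Lena
6      66     West        26   Ben
14     37     East        24   Ben
12     72     East        23   Ivy
13     32  Central        23  Nora
1      75     East        22   Ivy
4       2  Central        20  Ravi
5      48  Central        14   Amy
8      22    South        14  Lena
11     71     East        14   Wes
3      68    South         9   Wes
9      26    North         9   Kai
2      25  Central         6  Nora
filter rows where units >= 22:
    units   region  discount   rep
6      66     West        26   Ben
14     37     East        24   Ben
12     72     East        23   Ivy
13     32  Central        23  Nora
1      75     East        22   Ivy
5      48  Central        14   Amy
8      22    South        14  Lena
11     71     East        14   Wes
3      68    South         9   Wes
9      26    North         9   Kai
2      25  Central         6  Nora
group by rep, mean of discount:
rep
Amy     14.0
Ben     25.0
Ivy     22.5
Kai      9.0
Lena    14.0
Nora    14.5
Wes     11.5
Name: discount, dtype: float64
Hence 22.5.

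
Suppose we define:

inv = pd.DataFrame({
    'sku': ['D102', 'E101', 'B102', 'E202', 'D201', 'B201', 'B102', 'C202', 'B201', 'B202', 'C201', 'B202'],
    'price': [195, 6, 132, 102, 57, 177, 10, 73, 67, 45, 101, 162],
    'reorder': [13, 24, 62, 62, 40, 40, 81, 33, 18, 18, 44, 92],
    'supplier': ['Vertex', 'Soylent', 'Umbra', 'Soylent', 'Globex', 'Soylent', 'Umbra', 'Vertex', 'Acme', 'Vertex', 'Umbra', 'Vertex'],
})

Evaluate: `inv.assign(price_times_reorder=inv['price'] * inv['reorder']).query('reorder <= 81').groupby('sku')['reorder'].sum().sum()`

435

add column price_times_reorder = inv['price'] * inv['reorder']:
     sku  price  reorder supplier  price_times_reorder
0   D102    195       13   Vertex                 2535
1   E101      6       24  Soylent                  144
2   B102    132       62    Umbra                 8184
3   E202    102       62  Soylent                 6324
4   D201     57       40   Globex                 2280
5   B201    177       40  Soylent                 7080
6   B102     10       81    Umbra                  810
7   C202     73       33   Vertex                 2409
8   B201     67       18     Acme                 1206
9   B202     45       18   Vertex                  810
10  C201    101       44    Umbra                 4444
11  B202    162       92   Vertex                14904
filter rows where reorder <= 81:
     sku  price  reorder supplier  price_times_reorder
0   D102    195       13   Vertex                 2535
1   E101      6       24  Soylent                  144
2   B102    132       62    Umbra                 8184
3   E202    102       62  Soylent                 6324
4   D201     57       40   Globex                 2280
5   B201    177       40  Soylent                 7080
6   B102     10       81    Umbra                  810
7   C202     73       33   Vertex                 2409
8   B201     67       18     Acme                 1206
9   B202     45       18   Vertex                  810
10  C201    101       44    Umbra                 4444
group by sku, sum of reorder:
sku
B102    143
B201     58
B202     18
C201     44
C202     33
D102     13
D201     40
E101     24
E202     62
Name: reorder, dtype: int64
The sum of the resulting series is 435.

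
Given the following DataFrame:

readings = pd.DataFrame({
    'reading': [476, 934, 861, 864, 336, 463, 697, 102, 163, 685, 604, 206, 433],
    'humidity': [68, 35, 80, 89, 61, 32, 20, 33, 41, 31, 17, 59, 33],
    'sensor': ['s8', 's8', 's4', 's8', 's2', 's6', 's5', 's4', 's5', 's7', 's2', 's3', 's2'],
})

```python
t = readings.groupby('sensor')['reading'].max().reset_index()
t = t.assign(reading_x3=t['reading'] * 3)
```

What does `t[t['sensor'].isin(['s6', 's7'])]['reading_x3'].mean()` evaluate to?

1722.0

group by sensor, max of reading:
sensor
s2    604
s3    206
s4    861
s5    697
s6    463
s7    685
s8    934
Name: reading, dtype: int64
reset_index():
  sensor  reading
0     s2      604
1     s3      206
2     s4      861
3     s5      697
4     s6      463
5     s7      685
6     s8      934
add column reading_x3 = t['reading'] * 3:
  sensor  reading  reading_x3
0     s2      604        1812
1     s3      206         618
2     s4      861        2583
3     s5      697        2091
4     s6      463        1389
5     s7      685        2055
6     s8      934        2802
filter rows where sensor in ['s6', 's7']:
  sensor  reading  reading_x3
4     s6      463        1389
5     s7      685        2055
Then the mean of column 'reading_x3': 1722.0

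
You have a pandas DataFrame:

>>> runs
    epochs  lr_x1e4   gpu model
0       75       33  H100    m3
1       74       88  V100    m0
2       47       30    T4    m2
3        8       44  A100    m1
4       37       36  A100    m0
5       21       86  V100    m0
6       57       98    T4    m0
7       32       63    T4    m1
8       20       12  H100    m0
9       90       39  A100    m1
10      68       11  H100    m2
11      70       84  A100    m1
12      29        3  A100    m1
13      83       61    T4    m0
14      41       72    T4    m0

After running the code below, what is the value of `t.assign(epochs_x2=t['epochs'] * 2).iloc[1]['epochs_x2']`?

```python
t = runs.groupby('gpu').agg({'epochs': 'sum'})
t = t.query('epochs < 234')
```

190

group by gpu, sum of epochs:
      epochs
gpu         
A100     234
H100     163
T4       260
V100      95
filter rows where epochs < 234:
      epochs
gpu         
H100     163
V100      95
add column epochs_x2 = t['epochs'] * 2:
      epochs  epochs_x2
gpu                    
H100     163        326
V100      95        190
Taking the value at position 1, column 'epochs_x2' gives 190.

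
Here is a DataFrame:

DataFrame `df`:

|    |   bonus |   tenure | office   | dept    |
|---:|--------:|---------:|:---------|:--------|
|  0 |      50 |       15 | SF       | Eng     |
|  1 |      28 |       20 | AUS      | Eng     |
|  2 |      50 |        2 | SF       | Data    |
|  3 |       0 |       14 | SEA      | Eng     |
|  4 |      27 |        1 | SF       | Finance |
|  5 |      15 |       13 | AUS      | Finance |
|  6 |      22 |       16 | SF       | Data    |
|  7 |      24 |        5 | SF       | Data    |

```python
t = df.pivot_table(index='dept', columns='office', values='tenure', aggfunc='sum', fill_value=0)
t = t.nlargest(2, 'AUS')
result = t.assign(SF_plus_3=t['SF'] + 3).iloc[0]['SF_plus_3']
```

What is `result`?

pivot: rows=dept, cols=office, sum(tenure):
office   AUS  SEA  SF
dept                 
Data       0    0  23
Eng       20   14  15
Finance   13    0   1
take 2 rows with largest AUS:
office   AUS  SEA  SF
dept                 
Eng       20   14  15
Finance   13    0   1
add column SF_plus_3 = t['SF'] + 3:
office   AUS  SEA  SF  SF_plus_3
dept                            
Eng       20   14  15         18
Finance   13    0   1          4
Reading off the value at position 0, column 'SF_plus_3', we get 18.

18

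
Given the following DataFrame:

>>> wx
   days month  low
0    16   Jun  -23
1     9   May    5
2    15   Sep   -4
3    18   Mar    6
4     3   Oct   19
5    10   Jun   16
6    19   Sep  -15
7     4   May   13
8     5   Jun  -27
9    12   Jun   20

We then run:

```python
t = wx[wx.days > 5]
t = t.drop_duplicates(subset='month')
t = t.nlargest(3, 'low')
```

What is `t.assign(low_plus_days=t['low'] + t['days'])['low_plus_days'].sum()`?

filter rows where days > 5:
   days month  low
0    16   Jun  -23
1     9   May    5
2    15   Sep   -4
3    18   Mar    6
5    10   Jun   16
6    19   Sep  -15
9    12   Jun   20
drop duplicate month (keep=first):
   days month  low
0    16   Jun  -23
1     9   May    5
2    15   Sep   -4
3    18   Mar    6
take 3 rows with largest low:
   days month  low
3    18   Mar    6
1     9   May    5
2    15   Sep   -4
add column low_plus_days = t['low'] + t['days']:
   days month  low  low_plus_days
3    18   Mar    6             24
1     9   May    5             14
2    15   Sep   -4             11
Finally, sum of column 'low_plus_days' = 49.

49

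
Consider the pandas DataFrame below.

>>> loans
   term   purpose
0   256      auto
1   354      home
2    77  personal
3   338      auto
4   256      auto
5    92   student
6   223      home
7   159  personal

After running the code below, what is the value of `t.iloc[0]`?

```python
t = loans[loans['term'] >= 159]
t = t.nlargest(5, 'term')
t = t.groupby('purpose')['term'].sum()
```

filter rows where term >= 159:
   term   purpose
0   256      auto
1   354      home
3   338      auto
4   256      auto
6   223      home
7   159  personal
take 5 rows with largest term:
   term purpose
1   354    home
3   338    auto
0   256    auto
4   256    auto
6   223    home
group by purpose, sum of term:
purpose
auto    850
home    577
Name: term, dtype: int64
Then the value at position 0: 850

850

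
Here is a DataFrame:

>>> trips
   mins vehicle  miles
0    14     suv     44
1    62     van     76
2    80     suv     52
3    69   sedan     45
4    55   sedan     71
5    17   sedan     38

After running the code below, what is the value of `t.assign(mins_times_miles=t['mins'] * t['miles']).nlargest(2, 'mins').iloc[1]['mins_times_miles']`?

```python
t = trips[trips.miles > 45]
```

filter rows where miles > 45:
   mins vehicle  miles
1    62     van     76
2    80     suv     52
4    55   sedan     71
add column mins_times_miles = t['mins'] * t['miles']:
   mins vehicle  miles  mins_times_miles
1    62     van     76              4712
2    80     suv     52              4160
4    55   sedan     71              3905
take 2 rows with largest mins:
   mins vehicle  miles  mins_times_miles
2    80     suv     52              4160
1    62     van     76              4712
Finally, value at position 1, column 'mins_times_miles' = 4712.

4712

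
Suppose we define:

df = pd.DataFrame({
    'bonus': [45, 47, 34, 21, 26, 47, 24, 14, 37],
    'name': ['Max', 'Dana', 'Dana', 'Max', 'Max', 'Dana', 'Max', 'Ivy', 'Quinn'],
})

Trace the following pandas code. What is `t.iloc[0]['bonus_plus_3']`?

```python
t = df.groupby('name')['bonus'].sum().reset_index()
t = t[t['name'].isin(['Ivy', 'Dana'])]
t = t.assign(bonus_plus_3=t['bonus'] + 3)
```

131

group by name, sum of bonus:
name
Dana     128
Ivy       14
Max      116
Quinn     37
Name: bonus, dtype: int64
reset_index():
    name  bonus
0   Dana    128
1    Ivy     14
2    Max    116
3  Quinn     37
filter rows where name in ['Ivy', 'Dana']:
   name  bonus
0  Dana    128
1   Ivy     14
add column bonus_plus_3 = t['bonus'] + 3:
   name  bonus  bonus_plus_3
0  Dana    128           131
1   Ivy     14            17
The value at position 0, column 'bonus_plus_3' is 131.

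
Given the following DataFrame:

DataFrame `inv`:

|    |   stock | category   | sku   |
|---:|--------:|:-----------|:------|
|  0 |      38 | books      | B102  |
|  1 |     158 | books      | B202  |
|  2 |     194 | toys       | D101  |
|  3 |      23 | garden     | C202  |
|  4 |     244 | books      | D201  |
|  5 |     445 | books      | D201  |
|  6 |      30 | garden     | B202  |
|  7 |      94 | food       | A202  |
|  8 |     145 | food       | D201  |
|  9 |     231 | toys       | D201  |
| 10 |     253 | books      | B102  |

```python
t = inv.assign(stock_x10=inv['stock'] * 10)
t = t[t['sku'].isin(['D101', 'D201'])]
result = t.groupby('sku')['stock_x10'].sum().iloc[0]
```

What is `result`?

1940

add column stock_x10 = inv['stock'] * 10:
    stock category   sku  stock_x10
0      38    books  B102        380
1     158    books  B202       1580
2     194     toys  D101       1940
3      23   garden  C202        230
4     244    books  D201       2440
5     445    books  D201       4450
6      30   garden  B202        300
7      94     food  A202        940
8     145     food  D201       1450
9     231     toys  D201       2310
10    253    books  B102       2530
filter rows where sku in ['D101', 'D201']:
   stock category   sku  stock_x10
2    194     toys  D101       1940
4    244    books  D201       2440
5    445    books  D201       4450
8    145     food  D201       1450
9    231     toys  D201       2310
group by sku, sum of stock_x10:
sku
D101     1940
D201    10650
Name: stock_x10, dtype: int64
Then the value at position 0: 1940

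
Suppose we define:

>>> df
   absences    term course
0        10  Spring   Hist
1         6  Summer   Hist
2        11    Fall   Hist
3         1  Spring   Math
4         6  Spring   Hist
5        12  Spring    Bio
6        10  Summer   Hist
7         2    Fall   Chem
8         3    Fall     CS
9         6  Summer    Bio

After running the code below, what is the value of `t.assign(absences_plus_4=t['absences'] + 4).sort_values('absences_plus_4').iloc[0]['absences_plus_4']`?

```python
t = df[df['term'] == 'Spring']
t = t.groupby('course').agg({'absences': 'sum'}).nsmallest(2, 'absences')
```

5

filter rows where term == 'Spring':
   absences    term course
0        10  Spring   Hist
3         1  Spring   Math
4         6  Spring   Hist
5        12  Spring    Bio
group by course, sum of absences:
        absences
course          
Bio           12
Hist          16
Math           1
take 2 rows with smallest absences:
        absences
course          
Math           1
Bio           12
add column absences_plus_4 = t['absences'] + 4:
        absences  absences_plus_4
course                           
Math           1                5
Bio           12               16
sort by absences_plus_4:
        absences  absences_plus_4
course                           
Math           1                5
Bio           12               16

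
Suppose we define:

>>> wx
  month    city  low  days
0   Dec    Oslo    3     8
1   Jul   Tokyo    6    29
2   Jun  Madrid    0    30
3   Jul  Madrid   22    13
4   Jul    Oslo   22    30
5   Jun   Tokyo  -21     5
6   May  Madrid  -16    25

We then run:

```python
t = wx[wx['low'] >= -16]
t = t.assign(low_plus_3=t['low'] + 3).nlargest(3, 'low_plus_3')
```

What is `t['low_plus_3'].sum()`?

filter rows where low >= -16:
  month    city  low  days
0   Dec    Oslo    3     8
1   Jul   Tokyo    6    29
2   Jun  Madrid    0    30
3   Jul  Madrid   22    13
4   Jul    Oslo   22    30
6   May  Madrid  -16    25
add column low_plus_3 = t['low'] + 3:
  month    city  low  days  low_plus_3
0   Dec    Oslo    3     8           6
1   Jul   Tokyo    6    29           9
2   Jun  Madrid    0    30           3
3   Jul  Madrid   22    13          25
4   Jul    Oslo   22    30          25
6   May  Madrid  -16    25         -13
take 3 rows with largest low_plus_3:
  month    city  low  days  low_plus_3
3   Jul  Madrid   22    13          25
4   Jul    Oslo   22    30          25
1   Jul   Tokyo    6    29           9
Reading off the sum of column 'low_plus_3', we get 59.

59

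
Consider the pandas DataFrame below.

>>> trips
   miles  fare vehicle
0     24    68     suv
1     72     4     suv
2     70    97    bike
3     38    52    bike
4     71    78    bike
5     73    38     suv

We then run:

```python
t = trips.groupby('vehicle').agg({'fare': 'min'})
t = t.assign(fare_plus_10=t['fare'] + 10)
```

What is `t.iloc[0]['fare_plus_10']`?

group by vehicle, min of fare:
         fare
vehicle      
bike       52
suv         4
add column fare_plus_10 = t['fare'] + 10:
         fare  fare_plus_10
vehicle                    
bike       52            62
suv         4            14
Taking the value at position 0, column 'fare_plus_10' gives 62.

62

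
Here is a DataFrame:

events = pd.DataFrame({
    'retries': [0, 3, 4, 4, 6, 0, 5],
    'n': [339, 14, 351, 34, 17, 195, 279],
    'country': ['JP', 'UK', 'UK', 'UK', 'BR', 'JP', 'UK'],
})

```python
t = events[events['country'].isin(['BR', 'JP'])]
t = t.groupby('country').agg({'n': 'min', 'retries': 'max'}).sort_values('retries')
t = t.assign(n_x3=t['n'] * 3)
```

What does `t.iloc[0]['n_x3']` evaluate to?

filter rows where country in ['BR', 'JP']:
   retries    n country
0        0  339      JP
4        6   17      BR
5        0  195      JP
group by country: min(n), max(retries):
           n  retries
country              
BR        17        6
JP       195        0
sort by retries:
           n  retries
country              
JP       195        0
BR        17        6
add column n_x3 = t['n'] * 3:
           n  retries  n_x3
country                    
JP       195        0   585
BR        17        6    51
value at position 0, column 'n_x3' → 585

585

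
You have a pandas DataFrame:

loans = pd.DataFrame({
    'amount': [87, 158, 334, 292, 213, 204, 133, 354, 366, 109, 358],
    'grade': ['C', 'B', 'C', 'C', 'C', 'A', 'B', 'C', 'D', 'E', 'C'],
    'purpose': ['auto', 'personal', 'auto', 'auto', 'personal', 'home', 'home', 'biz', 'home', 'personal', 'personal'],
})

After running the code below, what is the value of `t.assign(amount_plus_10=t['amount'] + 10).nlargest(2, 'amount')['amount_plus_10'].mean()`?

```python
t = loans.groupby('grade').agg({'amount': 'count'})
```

group by grade, count of amount:
       amount
grade        
A           1
B           2
C           6
D           1
E           1
add column amount_plus_10 = t['amount'] + 10:
       amount  amount_plus_10
grade                        
A           1              11
B           2              12
C           6              16
D           1              11
E           1              11
take 2 rows with largest amount:
       amount  amount_plus_10
grade                        
C           6              16
B           2              12

14.0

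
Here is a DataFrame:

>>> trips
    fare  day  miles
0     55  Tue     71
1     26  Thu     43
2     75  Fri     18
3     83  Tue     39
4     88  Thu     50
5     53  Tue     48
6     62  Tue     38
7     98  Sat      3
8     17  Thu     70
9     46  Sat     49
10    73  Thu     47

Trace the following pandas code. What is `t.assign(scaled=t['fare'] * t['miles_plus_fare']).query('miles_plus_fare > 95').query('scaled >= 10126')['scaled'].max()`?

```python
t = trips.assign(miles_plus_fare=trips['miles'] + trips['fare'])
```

add column miles_plus_fare = trips['miles'] + trips['fare']:
    fare  day  miles  miles_plus_fare
0     55  Tue     71              126
1     26  Thu     43               69
2     75  Fri     18               93
3     83  Tue     39              122
4     88  Thu     50              138
5     53  Tue     48              101
6     62  Tue     38              100
7     98  Sat      3              101
8     17  Thu     70               87
9     46  Sat     49               95
10    73  Thu     47              120
add column scaled = t['fare'] * t['miles_plus_fare']:
    fare  day  miles  miles_plus_fare  scaled
0     55  Tue     71              126    6930
1     26  Thu     43               69    1794
2     75  Fri     18               93    6975
3     83  Tue     39              122   10126
4     88  Thu     50              138   12144
5     53  Tue     48              101    5353
6     62  Tue     38              100    6200
7     98  Sat      3              101    9898
8     17  Thu     70               87    1479
9     46  Sat     49               95    4370
10    73  Thu     47              120    8760
filter rows where miles_plus_fare > 95:
    fare  day  miles  miles_plus_fare  scaled
0     55  Tue     71              126    6930
3     83  Tue     39              122   10126
4     88  Thu     50              138   12144
5     53  Tue     48              101    5353
6     62  Tue     38              100    6200
7     98  Sat      3              101    9898
10    73  Thu     47              120    8760
filter rows where scaled >= 10126:
   fare  day  miles  miles_plus_fare  scaled
3    83  Tue     39              122   10126
4    88  Thu     50              138   12144
Reading off the max of column 'scaled', we get 12144.

12144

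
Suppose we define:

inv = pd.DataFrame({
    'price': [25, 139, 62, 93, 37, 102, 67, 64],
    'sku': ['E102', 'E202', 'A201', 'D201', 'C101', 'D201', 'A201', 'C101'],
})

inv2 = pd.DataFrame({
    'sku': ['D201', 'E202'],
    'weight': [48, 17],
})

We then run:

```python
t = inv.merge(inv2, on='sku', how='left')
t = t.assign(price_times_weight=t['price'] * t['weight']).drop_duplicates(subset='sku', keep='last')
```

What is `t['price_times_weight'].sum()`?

merge on 'sku' (how='left') → 8 rows:
   price   sku  weight
0     25  E102     NaN
1    139  E202    17.0
2     62  A201     NaN
3     93  D201    48.0
4     37  C101     NaN
5    102  D201    48.0
6     67  A201     NaN
7     64  C101     NaN
add column price_times_weight = t['price'] * t['weight']:
   price   sku  weight  price_times_weight
0     25  E102     NaN                 NaN
1    139  E202    17.0              2363.0
2     62  A201     NaN                 NaN
3     93  D201    48.0              4464.0
4     37  C101     NaN                 NaN
5    102  D201    48.0              4896.0
6     67  A201     NaN                 NaN
7     64  C101     NaN                 NaN
drop duplicate sku (keep=last):
   price   sku  weight  price_times_weight
0     25  E102     NaN                 NaN
1    139  E202    17.0              2363.0
5    102  D201    48.0              4896.0
6     67  A201     NaN                 NaN
7     64  C101     NaN                 NaN
Finally, sum of column 'price_times_weight' = 7259.0.

7259.0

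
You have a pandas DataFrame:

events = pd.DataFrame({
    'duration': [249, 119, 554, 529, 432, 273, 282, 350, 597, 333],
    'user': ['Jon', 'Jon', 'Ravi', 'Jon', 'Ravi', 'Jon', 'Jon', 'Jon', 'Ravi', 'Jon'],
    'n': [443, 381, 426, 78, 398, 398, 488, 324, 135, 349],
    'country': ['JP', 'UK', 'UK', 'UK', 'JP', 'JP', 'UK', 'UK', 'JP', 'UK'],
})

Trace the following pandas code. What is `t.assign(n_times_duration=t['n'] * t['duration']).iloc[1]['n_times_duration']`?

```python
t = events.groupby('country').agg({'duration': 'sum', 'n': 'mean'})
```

738947.0

group by country: sum(duration), mean(n):
         duration      n
country                 
JP           1551  343.5
UK           2167  341.0
add column n_times_duration = t['n'] * t['duration']:
         duration      n  n_times_duration
country                                   
JP           1551  343.5          532768.5
UK           2167  341.0          738947.0
The value at position 1, column 'n_times_duration' is 738947.0.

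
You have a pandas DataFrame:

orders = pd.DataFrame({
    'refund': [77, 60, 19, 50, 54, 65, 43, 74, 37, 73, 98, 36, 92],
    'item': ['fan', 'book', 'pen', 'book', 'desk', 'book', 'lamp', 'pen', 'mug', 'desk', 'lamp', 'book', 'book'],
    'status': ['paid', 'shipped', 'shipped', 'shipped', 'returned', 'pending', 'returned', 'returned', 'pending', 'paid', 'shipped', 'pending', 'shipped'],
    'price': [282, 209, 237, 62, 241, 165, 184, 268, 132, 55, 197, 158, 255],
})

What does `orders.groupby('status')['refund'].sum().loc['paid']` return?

group by status, sum of refund:
status
paid        150
pending     138
returned    171
shipped     319
Name: refund, dtype: int64

150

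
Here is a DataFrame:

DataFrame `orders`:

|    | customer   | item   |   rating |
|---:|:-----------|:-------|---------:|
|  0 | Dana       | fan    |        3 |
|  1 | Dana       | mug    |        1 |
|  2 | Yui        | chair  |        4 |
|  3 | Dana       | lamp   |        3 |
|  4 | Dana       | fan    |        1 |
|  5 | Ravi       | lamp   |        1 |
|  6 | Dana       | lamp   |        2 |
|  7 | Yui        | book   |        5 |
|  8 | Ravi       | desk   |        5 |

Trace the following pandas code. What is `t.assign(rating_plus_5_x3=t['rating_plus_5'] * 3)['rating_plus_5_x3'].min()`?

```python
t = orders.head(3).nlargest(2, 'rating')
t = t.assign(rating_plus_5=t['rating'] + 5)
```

24

take first 3 rows:
  customer   item  rating
0     Dana    fan       3
1     Dana    mug       1
2      Yui  chair       4
take 2 rows with largest rating:
  customer   item  rating
2      Yui  chair       4
0     Dana    fan       3
add column rating_plus_5 = t['rating'] + 5:
  customer   item  rating  rating_plus_5
2      Yui  chair       4              9
0     Dana    fan       3              8
add column rating_plus_5_x3 = t['rating_plus_5'] * 3:
  customer   item  rating  rating_plus_5  rating_plus_5_x3
2      Yui  chair       4              9                27
0     Dana    fan       3              8                24
Taking the min of column 'rating_plus_5_x3' gives 24.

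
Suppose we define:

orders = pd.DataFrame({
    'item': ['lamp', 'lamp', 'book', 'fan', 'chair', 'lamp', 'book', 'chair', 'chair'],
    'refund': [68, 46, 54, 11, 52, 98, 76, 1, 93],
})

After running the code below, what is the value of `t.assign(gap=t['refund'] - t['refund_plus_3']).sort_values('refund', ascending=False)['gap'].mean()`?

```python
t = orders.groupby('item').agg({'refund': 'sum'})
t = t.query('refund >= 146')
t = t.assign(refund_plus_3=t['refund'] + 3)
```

-3.0

group by item, sum of refund:
       refund
item         
book      130
chair     146
fan        11
lamp      212
filter rows where refund >= 146:
       refund
item         
chair     146
lamp      212
add column refund_plus_3 = t['refund'] + 3:
       refund  refund_plus_3
item                        
chair     146            149
lamp      212            215
add column gap = t['refund'] - t['refund_plus_3']:
       refund  refund_plus_3  gap
item                             
chair     146            149   -3
lamp      212            215   -3
sort by refund descending:
       refund  refund_plus_3  gap
item                             
lamp      212            215   -3
chair     146            149   -3
mean of column 'gap' → -3.0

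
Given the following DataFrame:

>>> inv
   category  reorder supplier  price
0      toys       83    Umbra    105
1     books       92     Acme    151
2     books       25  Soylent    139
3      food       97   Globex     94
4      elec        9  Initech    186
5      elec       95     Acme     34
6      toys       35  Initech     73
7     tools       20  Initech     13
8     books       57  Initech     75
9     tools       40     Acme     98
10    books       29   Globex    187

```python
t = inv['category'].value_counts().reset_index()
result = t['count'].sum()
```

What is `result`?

11

value_counts of category:
category
books    4
toys     2
elec     2
tools    2
food     1
Name: count, dtype: int64
reset_index():
  category  count
0    books      4
1     toys      2
2     elec      2
3    tools      2
4     food      1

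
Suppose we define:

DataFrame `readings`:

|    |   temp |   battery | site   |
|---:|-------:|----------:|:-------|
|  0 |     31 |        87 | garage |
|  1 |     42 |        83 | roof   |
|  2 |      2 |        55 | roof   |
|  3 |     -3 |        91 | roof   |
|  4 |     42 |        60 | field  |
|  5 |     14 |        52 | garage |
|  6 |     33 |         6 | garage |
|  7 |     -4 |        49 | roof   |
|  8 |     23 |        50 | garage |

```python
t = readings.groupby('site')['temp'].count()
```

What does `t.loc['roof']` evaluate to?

4

group by site, count of temp:
site
field     1
garage    4
roof      4
Name: temp, dtype: int64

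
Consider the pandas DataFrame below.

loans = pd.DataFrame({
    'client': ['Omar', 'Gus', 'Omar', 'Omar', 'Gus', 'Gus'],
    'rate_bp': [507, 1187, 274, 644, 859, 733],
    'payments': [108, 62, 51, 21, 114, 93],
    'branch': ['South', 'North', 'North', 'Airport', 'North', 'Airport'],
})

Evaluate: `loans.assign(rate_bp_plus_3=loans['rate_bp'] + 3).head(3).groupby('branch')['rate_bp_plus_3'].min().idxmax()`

South

add column rate_bp_plus_3 = loans['rate_bp'] + 3:
  client  rate_bp  payments   branch  rate_bp_plus_3
0   Omar      507       108    South             510
1    Gus     1187        62    North            1190
2   Omar      274        51    North             277
3   Omar      644        21  Airport             647
4    Gus      859       114    North             862
5    Gus      733        93  Airport             736
take first 3 rows:
  client  rate_bp  payments branch  rate_bp_plus_3
0   Omar      507       108  South             510
1    Gus     1187        62  North            1190
2   Omar      274        51  North             277
group by branch, min of rate_bp_plus_3:
branch
North    277
South    510
Name: rate_bp_plus_3, dtype: int64
Reading off the label with the largest value, we get South.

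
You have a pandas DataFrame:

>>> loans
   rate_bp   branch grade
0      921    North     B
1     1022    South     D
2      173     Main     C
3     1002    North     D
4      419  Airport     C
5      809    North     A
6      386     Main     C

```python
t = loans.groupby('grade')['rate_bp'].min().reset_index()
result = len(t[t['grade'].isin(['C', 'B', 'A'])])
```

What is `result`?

group by grade, min of rate_bp:
grade
A     809
B     921
C     173
D    1002
Name: rate_bp, dtype: int64
reset_index():
  grade  rate_bp
0     A      809
1     B      921
2     C      173
3     D     1002
filter rows where grade in ['C', 'B', 'A']:
  grade  rate_bp
0     A      809
1     B      921
2     C      173
Taking the number of rows gives 3.

3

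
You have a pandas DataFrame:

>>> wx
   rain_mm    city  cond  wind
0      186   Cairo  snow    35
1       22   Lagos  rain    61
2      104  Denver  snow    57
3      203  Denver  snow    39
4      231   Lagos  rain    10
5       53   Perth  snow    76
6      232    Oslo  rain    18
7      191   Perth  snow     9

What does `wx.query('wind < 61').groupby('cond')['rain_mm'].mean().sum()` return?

402.5

filter rows where wind < 61:
   rain_mm    city  cond  wind
0      186   Cairo  snow    35
2      104  Denver  snow    57
3      203  Denver  snow    39
4      231   Lagos  rain    10
6      232    Oslo  rain    18
7      191   Perth  snow     9
group by cond, mean of rain_mm:
cond
rain    231.5
snow    171.0
Name: rain_mm, dtype: float64
Reading off the sum of the resulting series, we get 402.5.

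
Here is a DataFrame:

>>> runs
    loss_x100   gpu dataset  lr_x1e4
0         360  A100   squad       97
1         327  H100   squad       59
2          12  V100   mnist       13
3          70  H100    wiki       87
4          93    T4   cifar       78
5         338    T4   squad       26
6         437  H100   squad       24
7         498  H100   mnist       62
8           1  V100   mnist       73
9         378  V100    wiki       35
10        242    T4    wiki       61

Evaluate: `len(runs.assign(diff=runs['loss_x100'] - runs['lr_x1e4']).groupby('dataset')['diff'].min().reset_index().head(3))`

3

add column diff = runs['loss_x100'] - runs['lr_x1e4']:
    loss_x100   gpu dataset  lr_x1e4  diff
0         360  A100   squad       97   263
1         327  H100   squad       59   268
2          12  V100   mnist       13    -1
3          70  H100    wiki       87   -17
4          93    T4   cifar       78    15
5         338    T4   squad       26   312
6         437  H100   squad       24   413
7         498  H100   mnist       62   436
8           1  V100   mnist       73   -72
9         378  V100    wiki       35   343
10        242    T4    wiki       61   181
group by dataset, min of diff:
dataset
cifar     15
mnist    -72
squad    263
wiki     -17
Name: diff, dtype: int64
reset_index():
  dataset  diff
0   cifar    15
1   mnist   -72
2   squad   263
3    wiki   -17
take first 3 rows:
  dataset  diff
0   cifar    15
1   mnist   -72
2   squad   263
Taking the number of rows gives 3.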